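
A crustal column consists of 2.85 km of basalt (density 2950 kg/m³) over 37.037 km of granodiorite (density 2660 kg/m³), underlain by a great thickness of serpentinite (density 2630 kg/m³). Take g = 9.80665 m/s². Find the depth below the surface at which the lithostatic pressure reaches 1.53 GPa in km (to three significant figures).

Pressure at base of upper layers: 2950×9.80665×2850 + 2660×9.80665×37037 = 1.049×10^9 Pa = 1.049 GPa
Remaining pressure to be supplied by serpentinite: 1.530×10^9 − 1.049×10^9 = 4.814×10^8 Pa
Additional depth in serpentinite = 4.814×10^8 Pa / (2630 kg/m³ × 9.80665 m/s²) = 18666 m
Total depth = 39887 m + 18666 m = 58553 m
= 58.553 km

58.6 km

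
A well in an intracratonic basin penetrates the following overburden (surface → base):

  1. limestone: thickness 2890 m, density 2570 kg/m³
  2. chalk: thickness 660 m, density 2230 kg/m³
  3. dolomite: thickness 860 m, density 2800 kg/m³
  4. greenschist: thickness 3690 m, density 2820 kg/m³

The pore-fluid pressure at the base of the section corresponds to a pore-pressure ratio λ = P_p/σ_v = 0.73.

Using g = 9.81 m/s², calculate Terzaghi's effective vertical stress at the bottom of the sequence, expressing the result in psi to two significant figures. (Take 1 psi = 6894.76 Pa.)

8300 psi

Overburden (lithostatic) stress σ_v:
limestone: 2570 kg/m³ × 9.81 m/s² × 2890 m = 7.286×10^7 Pa = 72.86 MPa
chalk: 2230 kg/m³ × 9.81 m/s² × 660 m = 1.444×10^7 Pa = 14.44 MPa
dolomite: 2800 kg/m³ × 9.81 m/s² × 860 m = 2.362×10^7 Pa = 23.62 MPa
greenschist: 2820 kg/m³ × 9.81 m/s² × 3690 m = 1.021×10^8 Pa = 102.1 MPa
Total = 72.86 + 14.44 + 23.62 + 102.1 = 213.00 MPa
Pore pressure P_p = λ·σ_v = 0.73 × 213.0 MPa = 155.5 MPa
Effective stress σ' = σ_v − P_p = 213.0 − 155.5 = 57.511 MPa = 8341.3 psi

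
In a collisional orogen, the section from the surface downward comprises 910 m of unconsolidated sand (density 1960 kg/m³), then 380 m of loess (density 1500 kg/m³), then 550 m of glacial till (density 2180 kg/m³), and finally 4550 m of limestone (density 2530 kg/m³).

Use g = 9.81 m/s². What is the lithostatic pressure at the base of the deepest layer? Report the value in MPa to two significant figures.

150 MPa

unconsolidated sand: 1960 kg/m³ × 9.81 m/s² × 910 m = 1.750×10^7 Pa = 17.50 MPa
loess: 1500 kg/m³ × 9.81 m/s² × 380 m = 5.592×10^6 Pa = 5.592 MPa
glacial till: 2180 kg/m³ × 9.81 m/s² × 550 m = 1.176×10^7 Pa = 11.76 MPa
limestone: 2530 kg/m³ × 9.81 m/s² × 4550 m = 1.129×10^8 Pa = 112.9 MPa
Total = 17.50 + 5.592 + 11.76 + 112.9 = 147.78 MPa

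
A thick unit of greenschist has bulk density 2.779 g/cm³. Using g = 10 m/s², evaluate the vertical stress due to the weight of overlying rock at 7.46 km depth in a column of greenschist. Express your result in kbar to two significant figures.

greenschist: 2779 kg/m³ × 10 m/s² × 7460 m = 2.073×10^8 Pa = 2.073 kbar

2.1 kbar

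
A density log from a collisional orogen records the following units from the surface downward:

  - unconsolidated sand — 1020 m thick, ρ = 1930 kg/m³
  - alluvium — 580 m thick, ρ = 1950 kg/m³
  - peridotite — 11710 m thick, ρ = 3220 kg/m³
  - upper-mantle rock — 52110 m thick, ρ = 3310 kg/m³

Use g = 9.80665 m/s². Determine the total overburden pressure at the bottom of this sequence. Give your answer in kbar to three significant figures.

unconsolidated sand: 1930 kg/m³ × 9.80665 m/s² × 1020 m = 1.931×10^7 Pa = 0.1931 kbar
alluvium: 1950 kg/m³ × 9.80665 m/s² × 580 m = 1.109×10^7 Pa = 0.1109 kbar
peridotite: 3220 kg/m³ × 9.80665 m/s² × 11710 m = 3.698×10^8 Pa = 3.698 kbar
upper-mantle rock: 3310 kg/m³ × 9.80665 m/s² × 52110 m = 1.691×10^9 Pa = 16.91 kbar
Total = 0.1931 + 0.1109 + 3.698 + 16.91 = 20.917 kbar

20.9 kbar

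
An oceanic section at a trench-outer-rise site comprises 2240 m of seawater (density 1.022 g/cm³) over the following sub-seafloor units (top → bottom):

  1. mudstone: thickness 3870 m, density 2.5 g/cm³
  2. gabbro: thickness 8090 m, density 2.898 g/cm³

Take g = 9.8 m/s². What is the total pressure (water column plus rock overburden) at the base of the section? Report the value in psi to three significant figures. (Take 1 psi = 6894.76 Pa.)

50300 psi

seawater: 1022 kg/m³ × 9.8 m/s² × 2240 m = 2.243×10^7 Pa = 3254 psi
mudstone: 2500 kg/m³ × 9.8 m/s² × 3870 m = 9.482×10^7 Pa = 13752 psi
gabbro: 2898 kg/m³ × 9.8 m/s² × 8090 m = 2.298×10^8 Pa = 33324 psi
Total = 3254 + 13752 + 33324 = 50329 psi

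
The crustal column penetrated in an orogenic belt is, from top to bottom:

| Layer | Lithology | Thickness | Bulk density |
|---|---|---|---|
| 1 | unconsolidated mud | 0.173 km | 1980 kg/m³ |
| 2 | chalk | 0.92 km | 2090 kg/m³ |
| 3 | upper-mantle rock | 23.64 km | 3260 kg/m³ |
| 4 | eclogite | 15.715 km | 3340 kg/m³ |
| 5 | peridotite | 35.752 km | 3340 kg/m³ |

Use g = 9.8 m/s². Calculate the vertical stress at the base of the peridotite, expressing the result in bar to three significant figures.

24600 bar

unconsolidated mud: 1980 kg/m³ × 9.8 m/s² × 173 m = 3.357×10^6 Pa = 33.57 bar
chalk: 2090 kg/m³ × 9.8 m/s² × 920 m = 1.884×10^7 Pa = 188.4 bar
upper-mantle rock: 3260 kg/m³ × 9.8 m/s² × 23640 m = 7.553×10^8 Pa = 7553 bar
eclogite: 3340 kg/m³ × 9.8 m/s² × 15715 m = 5.144×10^8 Pa = 5144 bar
peridotite: 3340 kg/m³ × 9.8 m/s² × 35752 m = 1.170×10^9 Pa = 11702 bar
Total = 33.57 + 188.4 + 7553 + 5144 + 11702 = 24621 bar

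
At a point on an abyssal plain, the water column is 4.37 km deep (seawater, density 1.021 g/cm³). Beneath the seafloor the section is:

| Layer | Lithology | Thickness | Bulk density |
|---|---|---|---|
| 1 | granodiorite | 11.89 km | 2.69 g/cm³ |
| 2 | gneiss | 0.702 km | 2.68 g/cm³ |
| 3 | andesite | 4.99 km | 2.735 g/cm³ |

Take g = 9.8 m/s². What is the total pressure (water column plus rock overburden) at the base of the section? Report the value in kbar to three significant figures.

seawater: 1021 kg/m³ × 9.8 m/s² × 4370 m = 4.373×10^7 Pa = 0.4373 kbar
granodiorite: 2690 kg/m³ × 9.8 m/s² × 11890 m = 3.134×10^8 Pa = 3.134 kbar
gneiss: 2680 kg/m³ × 9.8 m/s² × 702 m = 1.844×10^7 Pa = 0.1844 kbar
andesite: 2735 kg/m³ × 9.8 m/s² × 4990 m = 1.337×10^8 Pa = 1.337 kbar
Total = 0.4373 + 3.134 + 0.1844 + 1.337 = 5.0935 kbar

5.09 kbar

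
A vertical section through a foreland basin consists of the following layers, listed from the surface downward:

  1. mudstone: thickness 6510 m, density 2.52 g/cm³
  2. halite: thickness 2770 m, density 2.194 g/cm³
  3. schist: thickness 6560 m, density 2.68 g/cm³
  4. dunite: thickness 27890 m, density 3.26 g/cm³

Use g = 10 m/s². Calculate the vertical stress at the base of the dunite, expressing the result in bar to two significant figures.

mudstone: 2520 kg/m³ × 10 m/s² × 6510 m = 1.641×10^8 Pa = 1641 bar
halite: 2194 kg/m³ × 10 m/s² × 2770 m = 6.077×10^7 Pa = 607.7 bar
schist: 2680 kg/m³ × 10 m/s² × 6560 m = 1.758×10^8 Pa = 1758 bar
dunite: 3260 kg/m³ × 10 m/s² × 27890 m = 9.092×10^8 Pa = 9092 bar
Total = 1641 + 607.7 + 1758 + 9092 = 13098 bar

13000 bar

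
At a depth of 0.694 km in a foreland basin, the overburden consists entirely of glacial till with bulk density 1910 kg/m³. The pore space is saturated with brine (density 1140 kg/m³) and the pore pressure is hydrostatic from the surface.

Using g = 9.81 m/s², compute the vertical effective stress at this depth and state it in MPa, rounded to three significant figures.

5.24 MPa

Overburden (lithostatic) stress σ_v:
glacial till: 1910 kg/m³ × 9.81 m/s² × 694 m = 1.300×10^7 Pa = 13.00 MPa
Pore pressure P_p = 1140 kg/m³ × 9.81 m/s² × 694 m = 7.761×10^6 Pa = 7.761 MPa
Effective stress σ' = σ_v − P_p = 13.00 − 7.761 = 5.2423 MPa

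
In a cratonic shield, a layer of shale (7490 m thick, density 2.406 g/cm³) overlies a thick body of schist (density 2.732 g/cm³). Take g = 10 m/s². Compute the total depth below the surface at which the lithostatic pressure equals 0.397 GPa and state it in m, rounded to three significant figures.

15400 m

Pressure at base of upper layers: 2406×10×7490 = 1.802×10^8 Pa = 0.1802 GPa
Remaining pressure to be supplied by schist: 3.970×10^8 − 1.802×10^8 = 2.168×10^8 Pa
Additional depth in schist = 2.168×10^8 Pa / (2732 kg/m³ × 10 m/s²) = 7935.2 m
Total depth = 7490 m + 7935.2 m = 15425 m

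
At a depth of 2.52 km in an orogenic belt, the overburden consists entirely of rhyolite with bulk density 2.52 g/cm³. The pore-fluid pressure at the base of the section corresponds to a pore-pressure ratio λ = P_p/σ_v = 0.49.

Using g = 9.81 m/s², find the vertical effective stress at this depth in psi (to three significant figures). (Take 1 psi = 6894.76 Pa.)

4610 psi

Overburden (lithostatic) stress σ_v:
rhyolite: 2520 kg/m³ × 9.81 m/s² × 2520 m = 6.230×10^7 Pa = 62.30 MPa
Pore pressure P_p = λ·σ_v = 0.49 × 62.30 MPa = 30.53 MPa
Effective stress σ' = σ_v − P_p = 62.30 − 30.53 = 31.772 MPa = 4608.1 psi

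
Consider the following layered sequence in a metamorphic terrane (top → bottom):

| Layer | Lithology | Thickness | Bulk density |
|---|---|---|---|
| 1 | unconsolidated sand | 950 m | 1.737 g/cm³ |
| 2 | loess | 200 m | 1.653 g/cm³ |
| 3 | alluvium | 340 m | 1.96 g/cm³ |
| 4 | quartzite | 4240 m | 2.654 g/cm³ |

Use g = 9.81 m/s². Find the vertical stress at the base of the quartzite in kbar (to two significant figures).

unconsolidated sand: 1737 kg/m³ × 9.81 m/s² × 950 m = 1.619×10^7 Pa = 0.1619 kbar
loess: 1653 kg/m³ × 9.81 m/s² × 200 m = 3.243×10^6 Pa = 0.03243 kbar
alluvium: 1960 kg/m³ × 9.81 m/s² × 340 m = 6.537×10^6 Pa = 0.06537 kbar
quartzite: 2654 kg/m³ × 9.81 m/s² × 4240 m = 1.104×10^8 Pa = 1.104 kbar
Total = 0.1619 + 0.03243 + 0.06537 + 1.104 = 1.3636 kbar

1.4 kbar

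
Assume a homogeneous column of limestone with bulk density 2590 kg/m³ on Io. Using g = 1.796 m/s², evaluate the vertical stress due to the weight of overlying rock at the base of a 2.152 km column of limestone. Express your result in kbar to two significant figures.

0.10 kbar

limestone: 2590 kg/m³ × 1.796 m/s² × 2152 m = 1.001×10^7 Pa = 0.1001 kbar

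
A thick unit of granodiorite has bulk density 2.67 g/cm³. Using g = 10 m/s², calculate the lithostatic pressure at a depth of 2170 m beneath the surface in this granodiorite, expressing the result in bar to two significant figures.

580 bar

granodiorite: 2670 kg/m³ × 10 m/s² × 2170 m = 5.794×10^7 Pa = 579.4 bar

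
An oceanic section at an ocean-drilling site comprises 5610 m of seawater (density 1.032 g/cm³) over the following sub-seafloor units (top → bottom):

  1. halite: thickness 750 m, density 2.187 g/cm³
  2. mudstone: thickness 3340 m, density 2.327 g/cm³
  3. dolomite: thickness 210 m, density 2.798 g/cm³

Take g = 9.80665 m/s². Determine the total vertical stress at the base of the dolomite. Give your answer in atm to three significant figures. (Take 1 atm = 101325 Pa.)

1530 atm

seawater: 1032 kg/m³ × 9.80665 m/s² × 5610 m = 5.678×10^7 Pa = 560.3 atm
halite: 2187 kg/m³ × 9.80665 m/s² × 750 m = 1.609×10^7 Pa = 158.8 atm
mudstone: 2327 kg/m³ × 9.80665 m/s² × 3340 m = 7.622×10^7 Pa = 752.2 atm
dolomite: 2798 kg/m³ × 9.80665 m/s² × 210 m = 5.762×10^6 Pa = 56.87 atm
Total = 560.3 + 158.8 + 752.2 + 56.87 = 1528.2 atm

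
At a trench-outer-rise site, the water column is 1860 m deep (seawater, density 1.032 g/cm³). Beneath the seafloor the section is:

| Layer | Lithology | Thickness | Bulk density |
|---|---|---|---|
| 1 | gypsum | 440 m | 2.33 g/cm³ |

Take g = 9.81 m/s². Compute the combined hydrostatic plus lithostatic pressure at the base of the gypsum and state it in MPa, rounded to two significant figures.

seawater: 1032 kg/m³ × 9.81 m/s² × 1860 m = 1.883×10^7 Pa = 18.83 MPa
gypsum: 2330 kg/m³ × 9.81 m/s² × 440 m = 1.006×10^7 Pa = 10.06 MPa
Total = 18.83 + 10.06 = 28.888 MPa

29 MPa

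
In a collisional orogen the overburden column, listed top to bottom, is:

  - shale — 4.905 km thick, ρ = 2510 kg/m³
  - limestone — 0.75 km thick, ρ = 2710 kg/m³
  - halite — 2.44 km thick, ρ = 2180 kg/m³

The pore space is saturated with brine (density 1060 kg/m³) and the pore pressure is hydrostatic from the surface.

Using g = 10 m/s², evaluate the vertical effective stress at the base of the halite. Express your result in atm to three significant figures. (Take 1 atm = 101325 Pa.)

1090 atm

Overburden (lithostatic) stress σ_v:
shale: 2510 kg/m³ × 10 m/s² × 4905 m = 1.231×10^8 Pa = 123.1 MPa
limestone: 2710 kg/m³ × 10 m/s² × 750 m = 2.033×10^7 Pa = 20.32 MPa
halite: 2180 kg/m³ × 10 m/s² × 2440 m = 5.319×10^7 Pa = 53.19 MPa
Total = 123.1 + 20.32 + 53.19 = 196.63 MPa
Pore pressure P_p = 1060 kg/m³ × 10 m/s² × 8095 m = 8.581×10^7 Pa = 85.81 MPa
Effective stress σ' = σ_v − P_p = 196.6 − 85.81 = 110.83 MPa = 1093.8 atm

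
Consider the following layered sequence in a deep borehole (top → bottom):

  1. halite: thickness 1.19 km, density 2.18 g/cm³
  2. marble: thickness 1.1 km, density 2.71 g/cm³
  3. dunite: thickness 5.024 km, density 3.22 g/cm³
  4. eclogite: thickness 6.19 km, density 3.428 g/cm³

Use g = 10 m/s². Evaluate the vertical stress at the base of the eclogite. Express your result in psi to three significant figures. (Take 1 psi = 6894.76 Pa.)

halite: 2180 kg/m³ × 10 m/s² × 1190 m = 2.594×10^7 Pa = 3763 psi
marble: 2710 kg/m³ × 10 m/s² × 1100 m = 2.981×10^7 Pa = 4324 psi
dunite: 3220 kg/m³ × 10 m/s² × 5024 m = 1.618×10^8 Pa = 23463 psi
eclogite: 3428 kg/m³ × 10 m/s² × 6190 m = 2.122×10^8 Pa = 30776 psi
Total = 3763 + 4324 + 23463 + 30776 = 62325 psi

62300 psi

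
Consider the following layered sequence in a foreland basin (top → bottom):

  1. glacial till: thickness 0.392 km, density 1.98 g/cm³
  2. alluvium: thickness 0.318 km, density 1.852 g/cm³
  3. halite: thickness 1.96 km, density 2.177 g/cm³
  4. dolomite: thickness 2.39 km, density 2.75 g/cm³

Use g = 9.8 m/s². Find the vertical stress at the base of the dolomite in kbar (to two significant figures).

1.2 kbar

glacial till: 1980 kg/m³ × 9.8 m/s² × 392 m = 7.606×10^6 Pa = 0.07606 kbar
alluvium: 1852 kg/m³ × 9.8 m/s² × 318 m = 5.772×10^6 Pa = 0.05772 kbar
halite: 2177 kg/m³ × 9.8 m/s² × 1960 m = 4.182×10^7 Pa = 0.4182 kbar
dolomite: 2750 kg/m³ × 9.8 m/s² × 2390 m = 6.441×10^7 Pa = 0.6441 kbar
Total = 0.07606 + 0.05772 + 0.4182 + 0.6441 = 1.1960 kbar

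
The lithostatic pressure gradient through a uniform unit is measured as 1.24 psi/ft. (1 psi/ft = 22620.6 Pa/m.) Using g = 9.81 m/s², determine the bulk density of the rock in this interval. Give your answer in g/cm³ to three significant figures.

2.86 g/cm³

ρ = (dP/dz)/g = 1.24 psi/ft / 9.81 m/s² = 28050 Pa/m / 9.81 m/s² = 2859.3 kg/m³
= 2.859 g/cm³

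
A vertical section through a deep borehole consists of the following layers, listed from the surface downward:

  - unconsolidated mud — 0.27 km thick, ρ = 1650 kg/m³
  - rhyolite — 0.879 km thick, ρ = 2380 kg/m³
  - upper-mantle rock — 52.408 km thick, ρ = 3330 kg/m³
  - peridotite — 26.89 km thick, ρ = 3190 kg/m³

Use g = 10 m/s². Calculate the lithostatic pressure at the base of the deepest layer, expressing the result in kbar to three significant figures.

26.3 kbar

unconsolidated mud: 1650 kg/m³ × 10 m/s² × 270 m = 4.455×10^6 Pa = 0.04455 kbar
rhyolite: 2380 kg/m³ × 10 m/s² × 879 m = 2.092×10^7 Pa = 0.2092 kbar
upper-mantle rock: 3330 kg/m³ × 10 m/s² × 52408 m = 1.745×10^9 Pa = 17.45 kbar
peridotite: 3190 kg/m³ × 10 m/s² × 26890 m = 8.578×10^8 Pa = 8.578 kbar
Total = 0.04455 + 0.2092 + 17.45 + 8.578 = 26.284 kbar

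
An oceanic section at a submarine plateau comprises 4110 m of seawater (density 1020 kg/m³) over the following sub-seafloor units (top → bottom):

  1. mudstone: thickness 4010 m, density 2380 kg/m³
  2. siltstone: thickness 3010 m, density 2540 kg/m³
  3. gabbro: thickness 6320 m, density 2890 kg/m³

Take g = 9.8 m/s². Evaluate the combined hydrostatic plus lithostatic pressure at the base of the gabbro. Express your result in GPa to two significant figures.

0.39 GPa

seawater: 1020 kg/m³ × 9.8 m/s² × 4110 m = 4.108×10^7 Pa = 0.04108 GPa
mudstone: 2380 kg/m³ × 9.8 m/s² × 4010 m = 9.353×10^7 Pa = 0.09353 GPa
siltstone: 2540 kg/m³ × 9.8 m/s² × 3010 m = 7.492×10^7 Pa = 0.07492 GPa
gabbro: 2890 kg/m³ × 9.8 m/s² × 6320 m = 1.790×10^8 Pa = 0.1790 GPa
Total = 0.04108 + 0.09353 + 0.07492 + 0.1790 = 0.38853 GPa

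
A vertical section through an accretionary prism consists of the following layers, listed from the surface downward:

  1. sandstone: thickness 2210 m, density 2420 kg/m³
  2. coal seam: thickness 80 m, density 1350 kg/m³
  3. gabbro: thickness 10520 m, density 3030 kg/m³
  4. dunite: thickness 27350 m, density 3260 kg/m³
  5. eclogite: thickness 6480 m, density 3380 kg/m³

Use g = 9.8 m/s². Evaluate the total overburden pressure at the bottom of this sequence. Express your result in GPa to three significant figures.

1.45 GPa

sandstone: 2420 kg/m³ × 9.8 m/s² × 2210 m = 5.241×10^7 Pa = 0.05241 GPa
coal seam: 1350 kg/m³ × 9.8 m/s² × 80 m = 1.058×10^6 Pa = 1.058×10^-3 GPa
gabbro: 3030 kg/m³ × 9.8 m/s² × 10520 m = 3.124×10^8 Pa = 0.3124 GPa
dunite: 3260 kg/m³ × 9.8 m/s² × 27350 m = 8.738×10^8 Pa = 0.8738 GPa
eclogite: 3380 kg/m³ × 9.8 m/s² × 6480 m = 2.146×10^8 Pa = 0.2146 GPa
Total = 0.05241 + 1.058×10^-3 + 0.3124 + 0.8738 + 0.2146 = 1.4543 GPa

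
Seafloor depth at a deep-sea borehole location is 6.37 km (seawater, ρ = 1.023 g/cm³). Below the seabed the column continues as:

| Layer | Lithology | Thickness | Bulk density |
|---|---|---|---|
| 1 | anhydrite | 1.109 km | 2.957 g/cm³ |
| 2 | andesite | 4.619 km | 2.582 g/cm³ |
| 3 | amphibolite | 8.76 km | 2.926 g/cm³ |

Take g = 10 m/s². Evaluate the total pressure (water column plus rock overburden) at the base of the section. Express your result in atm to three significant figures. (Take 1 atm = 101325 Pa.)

seawater: 1023 kg/m³ × 10 m/s² × 6370 m = 6.517×10^7 Pa = 643.1 atm
anhydrite: 2957 kg/m³ × 10 m/s² × 1109 m = 3.279×10^7 Pa = 323.6 atm
andesite: 2582 kg/m³ × 10 m/s² × 4619 m = 1.193×10^8 Pa = 1177 atm
amphibolite: 2926 kg/m³ × 10 m/s² × 8760 m = 2.563×10^8 Pa = 2530 atm
Total = 643.1 + 323.6 + 1177 + 2530 = 4673.5 atm

4670 atm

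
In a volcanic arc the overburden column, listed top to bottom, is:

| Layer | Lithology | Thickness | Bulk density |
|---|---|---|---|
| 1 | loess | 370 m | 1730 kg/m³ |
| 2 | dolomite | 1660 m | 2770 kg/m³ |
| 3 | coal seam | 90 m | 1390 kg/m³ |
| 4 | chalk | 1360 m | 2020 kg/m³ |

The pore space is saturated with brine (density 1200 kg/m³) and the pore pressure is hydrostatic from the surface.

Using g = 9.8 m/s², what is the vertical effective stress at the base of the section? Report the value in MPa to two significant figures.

Overburden (lithostatic) stress σ_v:
loess: 1730 kg/m³ × 9.8 m/s² × 370 m = 6.273×10^6 Pa = 6.273 MPa
dolomite: 2770 kg/m³ × 9.8 m/s² × 1660 m = 4.506×10^7 Pa = 45.06 MPa
coal seam: 1390 kg/m³ × 9.8 m/s² × 90 m = 1.226×10^6 Pa = 1.226 MPa
chalk: 2020 kg/m³ × 9.8 m/s² × 1360 m = 2.692×10^7 Pa = 26.92 MPa
Total = 6.273 + 45.06 + 1.226 + 26.92 = 79.484 MPa
Pore pressure P_p = 1200 kg/m³ × 9.8 m/s² × 3480 m = 4.092×10^7 Pa = 40.92 MPa
Effective stress σ' = σ_v − P_p = 79.48 − 40.92 = 38.559 MPa

39 MPa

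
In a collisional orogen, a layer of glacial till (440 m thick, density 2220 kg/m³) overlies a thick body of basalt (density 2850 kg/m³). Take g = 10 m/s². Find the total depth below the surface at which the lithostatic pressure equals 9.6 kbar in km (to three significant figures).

33.8 km

Pressure at base of upper layers: 2220×10×440 = 9.768×10^6 Pa = 0.09768 kbar
Remaining pressure to be supplied by basalt: 9.600×10^8 − 9.768×10^6 = 9.502×10^8 Pa
Additional depth in basalt = 9.502×10^8 Pa / (2850 kg/m³ × 10 m/s²) = 33341 m
Total depth = 440 m + 33341 m = 33781 m
= 33.781 km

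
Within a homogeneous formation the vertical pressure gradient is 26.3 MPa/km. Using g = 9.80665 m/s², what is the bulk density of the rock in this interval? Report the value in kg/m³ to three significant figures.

2680 kg/m³

ρ = (dP/dz)/g = 26.3 MPa/km / 9.80665 m/s² = 26300 Pa/m / 9.80665 m/s² = 2681.9 kg/m³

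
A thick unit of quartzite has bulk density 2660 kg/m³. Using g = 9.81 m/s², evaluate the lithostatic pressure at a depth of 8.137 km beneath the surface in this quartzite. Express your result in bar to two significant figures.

2100 bar

quartzite: 2660 kg/m³ × 9.81 m/s² × 8137 m = 2.123×10^8 Pa = 2123 bar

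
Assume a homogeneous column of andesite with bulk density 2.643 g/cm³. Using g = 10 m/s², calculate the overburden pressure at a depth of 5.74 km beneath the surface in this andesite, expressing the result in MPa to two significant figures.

andesite: 2643 kg/m³ × 10 m/s² × 5740 m = 1.517×10^8 Pa = 151.7 MPa

150 MPa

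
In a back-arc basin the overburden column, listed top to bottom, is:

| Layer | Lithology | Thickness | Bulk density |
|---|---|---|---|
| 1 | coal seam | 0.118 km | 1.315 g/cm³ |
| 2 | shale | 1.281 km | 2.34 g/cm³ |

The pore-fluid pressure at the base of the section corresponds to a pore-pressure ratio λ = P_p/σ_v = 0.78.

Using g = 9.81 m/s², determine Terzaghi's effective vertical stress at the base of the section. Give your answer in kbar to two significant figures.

Overburden (lithostatic) stress σ_v:
coal seam: 1315 kg/m³ × 9.81 m/s² × 118 m = 1.522×10^6 Pa = 1.522 MPa
shale: 2340 kg/m³ × 9.81 m/s² × 1281 m = 2.941×10^7 Pa = 29.41 MPa
Total = 1.522 + 29.41 = 30.928 MPa
Pore pressure P_p = λ·σ_v = 0.78 × 30.93 MPa = 24.12 MPa
Effective stress σ' = σ_v − P_p = 30.93 − 24.12 = 6.8042 MPa = 0.068042 kbar

0.068 kbar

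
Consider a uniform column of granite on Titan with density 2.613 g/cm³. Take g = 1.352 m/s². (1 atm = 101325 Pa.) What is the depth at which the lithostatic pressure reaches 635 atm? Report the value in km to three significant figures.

18.2 km

h = P/(ρg) = 635 atm / (2613 kg/m³ × 1.352 m/s²) = 6.434×10^7 Pa / 3532.8 Pa/m = 18213 m
= 18.213 km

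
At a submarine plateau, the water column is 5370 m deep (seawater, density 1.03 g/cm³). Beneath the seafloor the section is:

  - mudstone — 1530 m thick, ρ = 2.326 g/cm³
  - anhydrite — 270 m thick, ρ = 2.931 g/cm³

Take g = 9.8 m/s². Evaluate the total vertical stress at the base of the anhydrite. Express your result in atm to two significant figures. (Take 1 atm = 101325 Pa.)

960 atm

seawater: 1030 kg/m³ × 9.8 m/s² × 5370 m = 5.420×10^7 Pa = 535.0 atm
mudstone: 2326 kg/m³ × 9.8 m/s² × 1530 m = 3.488×10^7 Pa = 344.2 atm
anhydrite: 2931 kg/m³ × 9.8 m/s² × 270 m = 7.755×10^6 Pa = 76.54 atm
Total = 535.0 + 344.2 + 76.54 = 955.70 atm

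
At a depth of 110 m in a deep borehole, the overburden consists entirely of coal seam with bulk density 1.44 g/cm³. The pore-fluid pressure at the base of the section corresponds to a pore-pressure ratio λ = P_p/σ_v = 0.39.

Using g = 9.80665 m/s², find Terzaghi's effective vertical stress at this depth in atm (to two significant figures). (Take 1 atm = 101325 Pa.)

9.4 atm

Overburden (lithostatic) stress σ_v:
coal seam: 1440 kg/m³ × 9.80665 m/s² × 110 m = 1.553×10^6 Pa = 1.553 MPa
Pore pressure P_p = λ·σ_v = 0.39 × 1.553 MPa = 0.6058 MPa
Effective stress σ' = σ_v − P_p = 1.553 − 0.6058 = 0.94756 MPa = 9.3517 atm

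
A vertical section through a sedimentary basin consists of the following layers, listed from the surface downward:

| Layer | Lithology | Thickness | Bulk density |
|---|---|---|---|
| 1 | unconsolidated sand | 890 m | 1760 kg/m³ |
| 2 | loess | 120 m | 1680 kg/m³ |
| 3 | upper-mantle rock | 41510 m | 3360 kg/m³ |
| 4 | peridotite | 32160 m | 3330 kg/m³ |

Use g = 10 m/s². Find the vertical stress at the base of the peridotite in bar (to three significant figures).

24800 bar

unconsolidated sand: 1760 kg/m³ × 10 m/s² × 890 m = 1.566×10^7 Pa = 156.6 bar
loess: 1680 kg/m³ × 10 m/s² × 120 m = 2.016×10^6 Pa = 20.16 bar
upper-mantle rock: 3360 kg/m³ × 10 m/s² × 41510 m = 1.395×10^9 Pa = 13947 bar
peridotite: 3330 kg/m³ × 10 m/s² × 32160 m = 1.071×10^9 Pa = 10709 bar
Total = 156.6 + 20.16 + 13947 + 10709 = 24833 bar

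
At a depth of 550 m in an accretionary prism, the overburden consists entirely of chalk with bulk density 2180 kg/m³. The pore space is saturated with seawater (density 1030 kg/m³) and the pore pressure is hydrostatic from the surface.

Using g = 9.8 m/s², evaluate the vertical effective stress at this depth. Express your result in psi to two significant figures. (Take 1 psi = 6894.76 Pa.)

Overburden (lithostatic) stress σ_v:
chalk: 2180 kg/m³ × 9.8 m/s² × 550 m = 1.175×10^7 Pa = 11.75 MPa
Pore pressure P_p = 1030 kg/m³ × 9.8 m/s² × 550 m = 5.552×10^6 Pa = 5.552 MPa
Effective stress σ' = σ_v − P_p = 11.75 − 5.552 = 6.1985 MPa = 899.02 psi

900 psi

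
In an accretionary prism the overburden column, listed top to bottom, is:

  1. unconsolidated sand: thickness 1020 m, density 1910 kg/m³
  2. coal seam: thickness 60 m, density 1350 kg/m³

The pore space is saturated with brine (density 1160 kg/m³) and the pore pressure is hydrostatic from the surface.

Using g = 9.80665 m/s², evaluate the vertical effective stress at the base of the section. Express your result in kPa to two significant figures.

7600 kPa

Overburden (lithostatic) stress σ_v:
unconsolidated sand: 1910 kg/m³ × 9.80665 m/s² × 1020 m = 1.911×10^7 Pa = 19.11 MPa
coal seam: 1350 kg/m³ × 9.80665 m/s² × 60 m = 7.943×10^5 Pa = 0.7943 MPa
Total = 19.11 + 0.7943 = 19.900 MPa
Pore pressure P_p = 1160 kg/m³ × 9.80665 m/s² × 1080 m = 1.229×10^7 Pa = 12.29 MPa
Effective stress σ' = σ_v − P_p = 19.90 − 12.29 = 7.6139 MPa = 7613.9 kPa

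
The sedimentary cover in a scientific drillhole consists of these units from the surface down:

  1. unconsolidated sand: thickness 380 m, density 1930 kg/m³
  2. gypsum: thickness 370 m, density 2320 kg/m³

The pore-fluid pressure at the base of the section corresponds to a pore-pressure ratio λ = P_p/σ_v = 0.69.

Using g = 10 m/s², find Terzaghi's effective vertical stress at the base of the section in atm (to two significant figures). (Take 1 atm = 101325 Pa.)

49 atm

Overburden (lithostatic) stress σ_v:
unconsolidated sand: 1930 kg/m³ × 10 m/s² × 380 m = 7.334×10^6 Pa = 7.334 MPa
gypsum: 2320 kg/m³ × 10 m/s² × 370 m = 8.584×10^6 Pa = 8.584 MPa
Total = 7.334 + 8.584 = 15.918 MPa
Pore pressure P_p = λ·σ_v = 0.69 × 15.92 MPa = 10.98 MPa
Effective stress σ' = σ_v − P_p = 15.92 − 10.98 = 4.9346 MPa = 48.701 atm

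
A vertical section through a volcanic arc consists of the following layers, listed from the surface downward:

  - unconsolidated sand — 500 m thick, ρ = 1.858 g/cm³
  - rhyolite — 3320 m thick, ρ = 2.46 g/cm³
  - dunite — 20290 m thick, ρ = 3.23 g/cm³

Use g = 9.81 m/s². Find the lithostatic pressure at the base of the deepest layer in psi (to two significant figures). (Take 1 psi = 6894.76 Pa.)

110000 psi

unconsolidated sand: 1858 kg/m³ × 9.81 m/s² × 500 m = 9.113×10^6 Pa = 1322 psi
rhyolite: 2460 kg/m³ × 9.81 m/s² × 3320 m = 8.012×10^7 Pa = 11620 psi
dunite: 3230 kg/m³ × 9.81 m/s² × 20290 m = 6.429×10^8 Pa = 93247 psi
Total = 1322 + 11620 + 93247 = 1.0619×10^5 psi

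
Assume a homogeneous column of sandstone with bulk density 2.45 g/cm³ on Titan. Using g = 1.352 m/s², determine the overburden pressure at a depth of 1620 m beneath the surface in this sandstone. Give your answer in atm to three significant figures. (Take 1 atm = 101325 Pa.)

53.0 atm

sandstone: 2450 kg/m³ × 1.352 m/s² × 1620 m = 5.366×10^6 Pa = 52.96 atm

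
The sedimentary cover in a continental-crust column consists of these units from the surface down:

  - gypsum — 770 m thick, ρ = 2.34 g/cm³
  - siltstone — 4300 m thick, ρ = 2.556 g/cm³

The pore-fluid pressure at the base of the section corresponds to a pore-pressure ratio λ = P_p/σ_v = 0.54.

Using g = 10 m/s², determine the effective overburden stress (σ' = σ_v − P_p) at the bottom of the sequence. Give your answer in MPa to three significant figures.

Overburden (lithostatic) stress σ_v:
gypsum: 2340 kg/m³ × 10 m/s² × 770 m = 1.802×10^7 Pa = 18.02 MPa
siltstone: 2556 kg/m³ × 10 m/s² × 4300 m = 1.099×10^8 Pa = 109.9 MPa
Total = 18.02 + 109.9 = 127.93 MPa
Pore pressure P_p = λ·σ_v = 0.54 × 127.9 MPa = 69.08 MPa
Effective stress σ' = σ_v − P_p = 127.9 − 69.08 = 58.846 MPa

58.8 MPa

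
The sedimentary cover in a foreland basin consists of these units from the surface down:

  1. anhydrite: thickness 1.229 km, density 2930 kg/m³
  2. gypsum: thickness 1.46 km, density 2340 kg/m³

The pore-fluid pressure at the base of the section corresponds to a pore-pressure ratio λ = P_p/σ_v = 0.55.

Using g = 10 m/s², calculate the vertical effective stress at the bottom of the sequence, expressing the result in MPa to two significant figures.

Overburden (lithostatic) stress σ_v:
anhydrite: 2930 kg/m³ × 10 m/s² × 1229 m = 3.601×10^7 Pa = 36.01 MPa
gypsum: 2340 kg/m³ × 10 m/s² × 1460 m = 3.416×10^7 Pa = 34.16 MPa
Total = 36.01 + 34.16 = 70.174 MPa
Pore pressure P_p = λ·σ_v = 0.55 × 70.17 MPa = 38.60 MPa
Effective stress σ' = σ_v − P_p = 70.17 − 38.60 = 31.578 MPa

32 MPa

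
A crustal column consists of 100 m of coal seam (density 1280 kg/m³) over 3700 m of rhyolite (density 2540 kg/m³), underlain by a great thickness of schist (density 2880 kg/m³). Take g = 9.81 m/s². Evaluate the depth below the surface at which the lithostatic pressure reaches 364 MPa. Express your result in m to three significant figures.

Pressure at base of upper layers: 1280×9.81×100 + 2540×9.81×3700 = 9.345×10^7 Pa = 93.45 MPa
Remaining pressure to be supplied by schist: 3.640×10^8 − 9.345×10^7 = 2.705×10^8 Pa
Additional depth in schist = 2.705×10^8 Pa / (2880 kg/m³ × 9.81 m/s²) = 9576.0 m
Total depth = 3800 m + 9576.0 m = 13376 m

13400 m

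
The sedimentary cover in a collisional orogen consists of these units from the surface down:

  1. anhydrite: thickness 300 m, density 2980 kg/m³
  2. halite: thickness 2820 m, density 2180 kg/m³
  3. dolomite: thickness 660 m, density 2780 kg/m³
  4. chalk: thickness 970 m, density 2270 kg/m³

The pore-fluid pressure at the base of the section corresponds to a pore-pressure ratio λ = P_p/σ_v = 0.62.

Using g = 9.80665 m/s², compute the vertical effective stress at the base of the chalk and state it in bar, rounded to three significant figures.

Overburden (lithostatic) stress σ_v:
anhydrite: 2980 kg/m³ × 9.80665 m/s² × 300 m = 8.767×10^6 Pa = 8.767 MPa
halite: 2180 kg/m³ × 9.80665 m/s² × 2820 m = 6.029×10^7 Pa = 60.29 MPa
dolomite: 2780 kg/m³ × 9.80665 m/s² × 660 m = 1.799×10^7 Pa = 17.99 MPa
chalk: 2270 kg/m³ × 9.80665 m/s² × 970 m = 2.159×10^7 Pa = 21.59 MPa
Total = 8.767 + 60.29 + 17.99 + 21.59 = 108.64 MPa
Pore pressure P_p = λ·σ_v = 0.62 × 108.6 MPa = 67.36 MPa
Effective stress σ' = σ_v − P_p = 108.6 − 67.36 = 41.284 MPa = 412.84 bar

413 bar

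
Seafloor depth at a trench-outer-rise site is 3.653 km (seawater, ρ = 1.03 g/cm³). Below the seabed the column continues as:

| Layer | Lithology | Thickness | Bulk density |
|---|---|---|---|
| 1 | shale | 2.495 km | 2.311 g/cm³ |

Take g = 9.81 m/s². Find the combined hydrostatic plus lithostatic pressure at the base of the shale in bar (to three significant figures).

935 bar

seawater: 1030 kg/m³ × 9.81 m/s² × 3653 m = 3.691×10^7 Pa = 369.1 bar
shale: 2311 kg/m³ × 9.81 m/s² × 2495 m = 5.656×10^7 Pa = 565.6 bar
Total = 369.1 + 565.6 = 934.75 bar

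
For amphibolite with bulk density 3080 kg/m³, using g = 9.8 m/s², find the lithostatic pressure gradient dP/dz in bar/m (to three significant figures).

dP/dz = ρg = 3080 kg/m³ × 9.8 m/s² = 30184 Pa/m
= 30184 Pa/m × (1 bar/m / 1.0000×10^5 Pa/m) = 0.30184 bar/m

0.302 bar/m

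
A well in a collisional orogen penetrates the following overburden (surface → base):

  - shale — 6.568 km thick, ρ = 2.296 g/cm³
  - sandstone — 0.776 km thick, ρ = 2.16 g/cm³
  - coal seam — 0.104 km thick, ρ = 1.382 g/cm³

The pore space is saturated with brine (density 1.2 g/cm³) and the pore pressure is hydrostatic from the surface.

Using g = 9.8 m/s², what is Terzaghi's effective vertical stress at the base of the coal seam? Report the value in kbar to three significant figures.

Overburden (lithostatic) stress σ_v:
shale: 2296 kg/m³ × 9.8 m/s² × 6568 m = 1.478×10^8 Pa = 147.8 MPa
sandstone: 2160 kg/m³ × 9.8 m/s² × 776 m = 1.643×10^7 Pa = 16.43 MPa
coal seam: 1382 kg/m³ × 9.8 m/s² × 104 m = 1.409×10^6 Pa = 1.409 MPa
Total = 147.8 + 16.43 + 1.409 = 165.62 MPa
Pore pressure P_p = 1200 kg/m³ × 9.8 m/s² × 7448 m = 8.759×10^7 Pa = 87.59 MPa
Effective stress σ' = σ_v − P_p = 165.6 − 87.59 = 78.032 MPa = 0.78032 kbar

0.780 kbar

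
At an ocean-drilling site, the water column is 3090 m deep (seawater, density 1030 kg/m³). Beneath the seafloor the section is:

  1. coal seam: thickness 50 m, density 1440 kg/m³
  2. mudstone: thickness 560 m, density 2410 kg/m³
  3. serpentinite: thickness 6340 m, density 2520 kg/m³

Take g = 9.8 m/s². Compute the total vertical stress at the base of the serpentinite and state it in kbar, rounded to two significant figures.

seawater: 1030 kg/m³ × 9.8 m/s² × 3090 m = 3.119×10^7 Pa = 0.3119 kbar
coal seam: 1440 kg/m³ × 9.8 m/s² × 50 m = 7.056×10^5 Pa = 7.056×10^-3 kbar
mudstone: 2410 kg/m³ × 9.8 m/s² × 560 m = 1.323×10^7 Pa = 0.1323 kbar
serpentinite: 2520 kg/m³ × 9.8 m/s² × 6340 m = 1.566×10^8 Pa = 1.566 kbar
Total = 0.3119 + 7.056×10^-3 + 0.1323 + 1.566 = 2.0169 kbar

2.0 kbar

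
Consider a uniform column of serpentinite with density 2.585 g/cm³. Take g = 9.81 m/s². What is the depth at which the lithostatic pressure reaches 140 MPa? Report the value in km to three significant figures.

5.52 km

h = P/(ρg) = 140 MPa / (2585 kg/m³ × 9.81 m/s²) = 1.400×10^8 Pa / 25359 Pa/m = 5520.8 m
= 5.5208 km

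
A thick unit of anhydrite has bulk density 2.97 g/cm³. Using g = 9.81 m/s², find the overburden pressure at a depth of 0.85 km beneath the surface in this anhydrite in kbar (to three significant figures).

0.248 kbar

anhydrite: 2970 kg/m³ × 9.81 m/s² × 850 m = 2.477×10^7 Pa = 0.2477 kbar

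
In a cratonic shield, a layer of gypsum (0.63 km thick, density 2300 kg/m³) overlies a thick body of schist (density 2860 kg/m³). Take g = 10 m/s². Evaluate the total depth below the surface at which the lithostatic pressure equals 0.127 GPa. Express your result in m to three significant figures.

4560 m

Pressure at base of upper layers: 2300×10×630 = 1.449×10^7 Pa = 0.01449 GPa
Remaining pressure to be supplied by schist: 1.270×10^8 − 1.449×10^7 = 1.125×10^8 Pa
Additional depth in schist = 1.125×10^8 Pa / (2860 kg/m³ × 10 m/s²) = 3933.9 m
Total depth = 630 m + 3933.9 m = 4563.9 m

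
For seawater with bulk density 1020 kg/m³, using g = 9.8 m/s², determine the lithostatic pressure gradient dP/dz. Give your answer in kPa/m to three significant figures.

10.0 kPa/m

dP/dz = ρg = 1020 kg/m³ × 9.8 m/s² = 9996.0 Pa/m
= 9996.0 Pa/m × (1 kPa/m / 1000.0 Pa/m) = 9.9960 kPa/m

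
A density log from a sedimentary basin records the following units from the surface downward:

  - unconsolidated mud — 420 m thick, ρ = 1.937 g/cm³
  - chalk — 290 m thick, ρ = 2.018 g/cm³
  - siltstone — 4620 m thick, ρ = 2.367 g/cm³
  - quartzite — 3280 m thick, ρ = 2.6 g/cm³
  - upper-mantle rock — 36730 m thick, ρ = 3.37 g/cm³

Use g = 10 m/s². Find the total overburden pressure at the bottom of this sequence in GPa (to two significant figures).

unconsolidated mud: 1937 kg/m³ × 10 m/s² × 420 m = 8.135×10^6 Pa = 8.135×10^-3 GPa
chalk: 2018 kg/m³ × 10 m/s² × 290 m = 5.852×10^6 Pa = 5.852×10^-3 GPa
siltstone: 2367 kg/m³ × 10 m/s² × 4620 m = 1.094×10^8 Pa = 0.1094 GPa
quartzite: 2600 kg/m³ × 10 m/s² × 3280 m = 8.528×10^7 Pa = 0.08528 GPa
upper-mantle rock: 3370 kg/m³ × 10 m/s² × 36730 m = 1.238×10^9 Pa = 1.238 GPa
Total = 8.135×10^-3 + 5.852×10^-3 + 0.1094 + 0.08528 + 1.238 = 1.4464 GPa

1.4 GPa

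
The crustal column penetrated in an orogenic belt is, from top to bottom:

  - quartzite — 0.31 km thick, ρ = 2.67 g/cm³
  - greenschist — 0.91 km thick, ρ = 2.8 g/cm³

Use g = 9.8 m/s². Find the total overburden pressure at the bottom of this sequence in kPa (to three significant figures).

quartzite: 2670 kg/m³ × 9.8 m/s² × 310 m = 8.111×10^6 Pa = 8111 kPa
greenschist: 2800 kg/m³ × 9.8 m/s² × 910 m = 2.497×10^7 Pa = 24970 kPa
Total = 8111 + 24970 = 33082 kPa

33100 kPa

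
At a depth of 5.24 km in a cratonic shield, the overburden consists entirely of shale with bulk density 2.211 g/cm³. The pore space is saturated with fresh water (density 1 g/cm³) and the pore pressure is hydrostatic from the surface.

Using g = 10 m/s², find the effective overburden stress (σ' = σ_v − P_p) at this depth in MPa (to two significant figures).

63 MPa

Overburden (lithostatic) stress σ_v:
shale: 2211 kg/m³ × 10 m/s² × 5240 m = 1.159×10^8 Pa = 115.9 MPa
Pore pressure P_p = 1000 kg/m³ × 10 m/s² × 5240 m = 5.240×10^7 Pa = 52.40 MPa
Effective stress σ' = σ_v − P_p = 115.9 − 52.40 = 63.456 MPa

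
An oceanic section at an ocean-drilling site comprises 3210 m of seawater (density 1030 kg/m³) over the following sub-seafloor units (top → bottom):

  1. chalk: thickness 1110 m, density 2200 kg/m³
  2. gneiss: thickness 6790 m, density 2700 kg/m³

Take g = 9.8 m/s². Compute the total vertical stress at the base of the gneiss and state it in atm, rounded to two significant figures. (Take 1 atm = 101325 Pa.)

seawater: 1030 kg/m³ × 9.8 m/s² × 3210 m = 3.240×10^7 Pa = 319.8 atm
chalk: 2200 kg/m³ × 9.8 m/s² × 1110 m = 2.393×10^7 Pa = 236.2 atm
gneiss: 2700 kg/m³ × 9.8 m/s² × 6790 m = 1.797×10^8 Pa = 1773 atm
Total = 319.8 + 236.2 + 1773 = 2329.1 atm

2300 atm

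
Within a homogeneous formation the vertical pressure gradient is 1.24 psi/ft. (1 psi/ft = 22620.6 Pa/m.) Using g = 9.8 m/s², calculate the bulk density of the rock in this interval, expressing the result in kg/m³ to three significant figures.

2860 kg/m³

ρ = (dP/dz)/g = 1.24 psi/ft / 9.8 m/s² = 28050 Pa/m / 9.8 m/s² = 2862.2 kg/m³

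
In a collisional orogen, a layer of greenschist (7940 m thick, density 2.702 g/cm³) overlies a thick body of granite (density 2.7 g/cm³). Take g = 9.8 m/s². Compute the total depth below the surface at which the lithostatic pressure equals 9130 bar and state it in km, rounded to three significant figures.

34.5 km

Pressure at base of upper layers: 2702×9.8×7940 = 2.102×10^8 Pa = 2102 bar
Remaining pressure to be supplied by granite: 9.130×10^8 − 2.102×10^8 = 7.028×10^8 Pa
Additional depth in granite = 7.028×10^8 Pa / (2700 kg/m³ × 9.8 m/s²) = 26559 m
Total depth = 7940 m + 26559 m = 34499 m
= 34.499 km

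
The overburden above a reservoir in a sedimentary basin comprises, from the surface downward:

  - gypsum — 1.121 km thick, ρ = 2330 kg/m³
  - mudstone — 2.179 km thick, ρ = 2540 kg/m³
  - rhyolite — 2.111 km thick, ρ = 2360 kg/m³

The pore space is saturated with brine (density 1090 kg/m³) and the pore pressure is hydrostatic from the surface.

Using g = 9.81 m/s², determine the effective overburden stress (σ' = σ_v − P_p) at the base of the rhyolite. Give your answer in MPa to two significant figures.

71 MPa

Overburden (lithostatic) stress σ_v:
gypsum: 2330 kg/m³ × 9.81 m/s² × 1121 m = 2.562×10^7 Pa = 25.62 MPa
mudstone: 2540 kg/m³ × 9.81 m/s² × 2179 m = 5.430×10^7 Pa = 54.30 MPa
rhyolite: 2360 kg/m³ × 9.81 m/s² × 2111 m = 4.887×10^7 Pa = 48.87 MPa
Total = 25.62 + 54.30 + 48.87 = 128.79 MPa
Pore pressure P_p = 1090 kg/m³ × 9.81 m/s² × 5411 m = 5.786×10^7 Pa = 57.86 MPa
Effective stress σ' = σ_v − P_p = 128.8 − 57.86 = 70.932 MPa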